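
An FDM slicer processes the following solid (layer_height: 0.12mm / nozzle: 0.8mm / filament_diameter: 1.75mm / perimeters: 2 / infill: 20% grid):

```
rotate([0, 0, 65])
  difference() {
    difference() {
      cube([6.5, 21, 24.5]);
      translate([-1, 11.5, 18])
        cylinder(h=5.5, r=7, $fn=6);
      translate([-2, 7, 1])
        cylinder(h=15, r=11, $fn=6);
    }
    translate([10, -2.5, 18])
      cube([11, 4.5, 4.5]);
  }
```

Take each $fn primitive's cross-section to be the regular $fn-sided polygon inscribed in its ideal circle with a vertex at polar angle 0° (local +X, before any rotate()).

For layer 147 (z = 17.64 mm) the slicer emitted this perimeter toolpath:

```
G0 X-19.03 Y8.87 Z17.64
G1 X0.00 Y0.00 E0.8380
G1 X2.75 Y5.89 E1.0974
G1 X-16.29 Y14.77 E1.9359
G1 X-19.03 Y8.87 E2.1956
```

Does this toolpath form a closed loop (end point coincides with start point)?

yes

Start point (G0): (-19.03, 8.87). End point (last G1): the path returns to the start — closed.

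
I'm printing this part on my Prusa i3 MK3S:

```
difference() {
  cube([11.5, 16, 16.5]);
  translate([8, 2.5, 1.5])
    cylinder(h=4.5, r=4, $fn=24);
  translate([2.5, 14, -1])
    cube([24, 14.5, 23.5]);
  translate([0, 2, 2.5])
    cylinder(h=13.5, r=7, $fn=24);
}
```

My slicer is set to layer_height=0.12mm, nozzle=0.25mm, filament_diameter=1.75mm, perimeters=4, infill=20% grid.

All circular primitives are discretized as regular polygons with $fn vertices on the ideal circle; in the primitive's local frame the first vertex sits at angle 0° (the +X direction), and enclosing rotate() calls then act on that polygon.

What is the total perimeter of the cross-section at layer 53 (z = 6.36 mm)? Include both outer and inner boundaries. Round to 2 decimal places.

At z = 6.36 mm: the cube (footprint 11.5×16) is included at this height (perimeter 55.00 mm); the cylinder at (8, 2.5) does not reach this height (z outside [1.5, 6]); the cube at (2.5, 14) (footprint 24×14.5) is included at this height (perimeter 77.00 mm); the r=7 cylinder at (0, 2) gives a regular 24-gon of circumradius 7 (constant along its height) (perimeter = 2·24·7.000·sin(180°/24) = 43.86 mm); After the difference (first − rest): starting from the 11.5×16 cube, the 24×14.5 cube at (2.5, 14) partially overlaps it — only the 18.00 mm² overlap (of its 348.00 mm²) is removed, clipping the outline; the r=7 cylinder at (0, 2) partially overlaps it — only the 51.78 mm² overlap (of its 152.19 mm²) is removed, clipping the outline — boundary = 52.31 mm. Overall, the cross-section is a single solid region. Total boundary length (outer) = 52.31 mm.

52.31 mm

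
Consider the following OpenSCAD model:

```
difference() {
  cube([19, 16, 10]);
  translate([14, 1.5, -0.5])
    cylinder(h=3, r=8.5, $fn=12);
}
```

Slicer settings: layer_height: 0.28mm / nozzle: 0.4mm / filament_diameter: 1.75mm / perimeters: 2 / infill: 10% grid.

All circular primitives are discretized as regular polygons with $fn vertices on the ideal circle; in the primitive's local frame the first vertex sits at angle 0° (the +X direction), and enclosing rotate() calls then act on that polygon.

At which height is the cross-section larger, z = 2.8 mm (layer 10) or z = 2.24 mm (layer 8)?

Layer 10 (z = 2.8): the cube (footprint 19×16) is included at this height (area 304.00 mm²); the cylinder at (14, 1.5) is not intersected at this z (z outside [-0.5, 2.5]); After the difference (first − rest): none of the subtracted shapes is present at this height, so the 19×16 cube is unchanged — area = 304.00 mm². So its area = 304.00 mm². Layer 8 (z = 2.24): the 19×16 cube contributes its full rectangle (area 304.00 mm²); the cylinder at (14, 1.5): section is a regular 12-gon, circumradius r=8.5 (area = (12/2)·8.500²·sin(360°/12) = 216.75 mm²); Subtracting the remaining from the first: starting from the 19×16 cube (304.00 mm²), the r=8.5 cylinder at (14, 1.5) partially overlaps it — only the 113.08 mm² overlap (of its 216.75 mm²) is removed, clipping the outline — area = 190.92 mm². So its area = 190.92 mm². Layer 10 is larger (304.00 vs 190.92 mm²).

layer 10 (z = 2.8 mm)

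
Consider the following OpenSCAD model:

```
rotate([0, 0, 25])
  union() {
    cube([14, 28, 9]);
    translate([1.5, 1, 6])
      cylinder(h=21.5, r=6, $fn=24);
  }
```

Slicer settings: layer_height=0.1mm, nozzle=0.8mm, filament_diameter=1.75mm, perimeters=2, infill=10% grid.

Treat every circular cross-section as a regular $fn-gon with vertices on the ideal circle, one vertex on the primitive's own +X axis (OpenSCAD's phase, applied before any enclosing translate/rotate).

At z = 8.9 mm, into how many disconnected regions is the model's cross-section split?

1

At z = 8.9 mm: the 14×28 cube contributes its full rectangle; the cylinder at (1.5, 1): section is a regular 24-gon, circumradius r=6; Taking the union: the regions partially overlap (shared area 44.24 mm²), so overlapping operands fuse into one piece — 1 connected region; (rotated 25° about Z; rotation is an isometry so areas/perimeters/island counts are preserved). The result has 1 disconnected region.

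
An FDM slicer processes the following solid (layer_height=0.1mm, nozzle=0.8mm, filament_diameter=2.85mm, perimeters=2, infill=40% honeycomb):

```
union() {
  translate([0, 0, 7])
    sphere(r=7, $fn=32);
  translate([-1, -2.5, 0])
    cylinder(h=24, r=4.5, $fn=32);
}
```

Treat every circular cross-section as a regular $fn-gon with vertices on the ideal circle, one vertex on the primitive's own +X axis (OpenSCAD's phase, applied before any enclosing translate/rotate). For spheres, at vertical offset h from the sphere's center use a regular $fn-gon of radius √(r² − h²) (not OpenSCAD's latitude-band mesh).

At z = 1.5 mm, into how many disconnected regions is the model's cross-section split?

At z = 1.5 mm: the sphere: section is a regular 32-gon, circumradius = √(r²−h²) = √(7²−5.5²) = 4.330; the r=4.5 cylinder at (-1, -2.5) contributes a regular 32-gon of circumradius 4.5; Taking the union: the regions partially overlap (shared area 37.49 mm²), so overlapping operands fuse into one piece — 1 connected region. The result has 1 disconnected region.

1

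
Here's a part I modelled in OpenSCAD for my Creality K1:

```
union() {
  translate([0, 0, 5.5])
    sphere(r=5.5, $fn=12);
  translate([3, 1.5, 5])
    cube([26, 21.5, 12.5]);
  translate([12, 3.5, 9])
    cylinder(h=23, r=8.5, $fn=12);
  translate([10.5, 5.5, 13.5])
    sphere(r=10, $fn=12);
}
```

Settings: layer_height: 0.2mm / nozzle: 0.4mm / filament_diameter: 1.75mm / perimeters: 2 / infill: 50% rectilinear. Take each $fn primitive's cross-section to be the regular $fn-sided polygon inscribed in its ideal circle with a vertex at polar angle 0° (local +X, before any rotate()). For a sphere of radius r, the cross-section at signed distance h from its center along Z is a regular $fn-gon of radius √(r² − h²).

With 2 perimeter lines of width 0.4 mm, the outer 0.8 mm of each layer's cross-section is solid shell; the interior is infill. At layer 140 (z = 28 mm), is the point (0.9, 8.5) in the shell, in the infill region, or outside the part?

At z = 28 mm: the sphere is absent (|z−center|=22.500 > r=5.5); the cube at (3, 1.5) is not intersected at this z (z outside [5, 17.5]); the r=8.5 cylinder at (12, 3.5) contributes a regular 12-gon of circumradius 8.5; the sphere at (10.5, 5.5) is absent (|z−center|=14.500 > r=10); Merging all regions: only the r=8.5 cylinder at (12, 3.5) is present, so the union is just that shape — 1 connected region. Overall, the cross-section is a single solid region. The nearest boundary edge runs (4.64, 7.75)→(3.50, 3.50); distance from the point to it = 3.81 mm. The point is not inside any of the regions above, so it lies outside the cross-section (3.81 mm from the nearest boundary).

outside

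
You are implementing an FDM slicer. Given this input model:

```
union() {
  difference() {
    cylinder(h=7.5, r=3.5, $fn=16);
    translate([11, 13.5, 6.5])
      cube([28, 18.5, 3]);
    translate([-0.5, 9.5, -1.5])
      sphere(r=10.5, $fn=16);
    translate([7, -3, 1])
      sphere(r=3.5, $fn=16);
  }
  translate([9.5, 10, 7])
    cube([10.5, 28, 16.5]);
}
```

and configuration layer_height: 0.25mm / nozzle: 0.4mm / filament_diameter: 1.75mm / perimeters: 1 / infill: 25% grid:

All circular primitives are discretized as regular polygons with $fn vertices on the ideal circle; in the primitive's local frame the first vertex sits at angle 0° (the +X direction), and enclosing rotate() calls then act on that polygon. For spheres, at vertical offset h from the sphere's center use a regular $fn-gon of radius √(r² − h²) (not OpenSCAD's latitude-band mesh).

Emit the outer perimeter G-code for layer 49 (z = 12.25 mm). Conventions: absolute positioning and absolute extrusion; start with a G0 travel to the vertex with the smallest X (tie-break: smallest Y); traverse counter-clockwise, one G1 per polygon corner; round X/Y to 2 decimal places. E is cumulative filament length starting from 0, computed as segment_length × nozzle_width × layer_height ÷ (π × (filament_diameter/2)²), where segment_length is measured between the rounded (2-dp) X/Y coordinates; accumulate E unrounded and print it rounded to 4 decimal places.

At z = 12.25 mm: the cylinder does not reach this height (z outside [0, 7.5]); the cube at (11, 13.5) does not reach this height (z outside [6.5, 9.5]); the sphere at (-0.5, 9.5) is absent (|z−center|=13.750 > r=10.5); the sphere at (7, -3) is not intersected at this z (|z−center|=11.250 > r=3.5); After the difference (first − rest): the first operand is absent here, so nothing remains; the 10.5×28 cube at (9.5, 10) contributes its full rectangle; Merging all regions: only the 10.5×28 cube at (9.5, 10) is present, so the union is just that shape — 1 connected region. The outline is a single polygon with 4 vertices. Extrusion per mm of travel: 0.4 × 0.25 / (π × 0.875²) = 0.041575. Accumulating E over each segment gives final E = 3.2013.

G0 X9.50 Y10.00 Z12.25
G1 X20.00 Y10.00 E0.4365
G1 X20.00 Y38.00 E1.6006
G1 X9.50 Y38.00 E2.0372
G1 X9.50 Y10.00 E3.2013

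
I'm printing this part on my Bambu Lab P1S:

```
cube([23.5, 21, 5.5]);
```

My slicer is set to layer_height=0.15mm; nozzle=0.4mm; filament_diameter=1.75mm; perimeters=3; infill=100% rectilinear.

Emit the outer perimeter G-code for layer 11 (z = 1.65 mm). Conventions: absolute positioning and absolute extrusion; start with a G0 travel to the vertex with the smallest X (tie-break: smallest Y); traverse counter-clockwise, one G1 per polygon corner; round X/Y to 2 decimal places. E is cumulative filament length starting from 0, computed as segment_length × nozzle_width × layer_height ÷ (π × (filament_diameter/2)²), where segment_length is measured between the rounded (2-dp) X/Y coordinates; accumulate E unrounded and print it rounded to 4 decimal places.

G0 X0.00 Y0.00 Z1.65
G1 X23.50 Y0.00 E0.5862
G1 X23.50 Y21.00 E1.1101
G1 X0.00 Y21.00 E1.6963
G1 X0.00 Y0.00 E2.2201

At z = 1.65 mm: the cube (footprint 23.5×21) is included at this height. The outline is a single polygon with 4 vertices. Extrusion per mm of travel: 0.4 × 0.15 / (π × 0.875²) = 0.024945. Accumulating E over each segment gives final E = 2.2201.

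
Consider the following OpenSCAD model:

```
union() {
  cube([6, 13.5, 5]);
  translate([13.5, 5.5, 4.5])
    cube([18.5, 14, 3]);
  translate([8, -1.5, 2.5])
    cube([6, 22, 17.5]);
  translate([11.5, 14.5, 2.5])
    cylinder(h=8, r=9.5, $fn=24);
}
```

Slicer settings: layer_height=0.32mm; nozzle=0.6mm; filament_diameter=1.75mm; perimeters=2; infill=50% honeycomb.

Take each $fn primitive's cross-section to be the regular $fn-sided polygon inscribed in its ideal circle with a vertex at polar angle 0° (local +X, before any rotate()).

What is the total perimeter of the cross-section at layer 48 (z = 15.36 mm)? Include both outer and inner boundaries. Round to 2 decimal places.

At z = 15.36 mm: the cube is not intersected at this z (z outside [0, 5]); the cube at (13.5, 5.5) is absent (z outside [4.5, 7.5]); the 6×22 cube at (8, -1.5) contributes its full rectangle (perimeter 56.00 mm); the cylinder at (11.5, 14.5) does not reach this height (z outside [2.5, 10.5]); Merging all regions: only the 6×22 cube at (8, -1.5) is present, so the union is just that shape — boundary = 56.00 mm. Overall, the cross-section is a single solid region. Total boundary length (outer) = 56.00 mm.

56.00 mm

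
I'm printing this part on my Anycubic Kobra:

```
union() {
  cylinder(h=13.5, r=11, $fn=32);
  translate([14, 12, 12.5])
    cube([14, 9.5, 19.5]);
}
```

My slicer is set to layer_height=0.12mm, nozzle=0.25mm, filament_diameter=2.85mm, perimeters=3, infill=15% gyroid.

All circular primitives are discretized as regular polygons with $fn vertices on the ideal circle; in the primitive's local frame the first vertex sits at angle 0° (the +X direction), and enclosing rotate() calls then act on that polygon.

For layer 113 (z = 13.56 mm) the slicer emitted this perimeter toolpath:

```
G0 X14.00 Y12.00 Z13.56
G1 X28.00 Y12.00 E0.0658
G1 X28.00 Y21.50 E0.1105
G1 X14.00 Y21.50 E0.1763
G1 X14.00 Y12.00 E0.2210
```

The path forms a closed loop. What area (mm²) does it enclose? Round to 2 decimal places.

Apply the shoelace formula to the sequence of (X, Y) vertices; enclosed area = 133.00 mm².

133.00 mm²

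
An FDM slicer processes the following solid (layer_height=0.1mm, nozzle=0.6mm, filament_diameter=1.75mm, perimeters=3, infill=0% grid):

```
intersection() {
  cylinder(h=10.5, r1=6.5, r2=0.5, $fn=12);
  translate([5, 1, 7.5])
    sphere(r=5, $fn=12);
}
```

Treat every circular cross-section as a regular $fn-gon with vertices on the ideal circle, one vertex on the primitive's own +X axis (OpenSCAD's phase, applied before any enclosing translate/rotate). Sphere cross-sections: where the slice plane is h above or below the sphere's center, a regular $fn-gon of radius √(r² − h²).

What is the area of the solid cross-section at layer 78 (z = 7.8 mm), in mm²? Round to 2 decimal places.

At z = 7.8 mm: the cone contributes a regular 12-gon of circumradius 2.043 (interpolated between r1=6.5 and r2=0.5 at t=0.743) (area = (12/2)·2.043²·sin(360°/12) = 12.52 mm²); the r=5 sphere at (5, 1) slices to a regular 12-gon of circumradius 4.991 (√(r²−h²) with h=0.3 from center) (area = (12/2)·4.991²·sin(360°/12) = 74.73 mm²); After intersecting: the r=5 sphere at (5, 1) partially overlaps the cone; clipping to the common part keeps 4.90 mm² — area = 4.90 mm². Overall, the cross-section is a single solid region. Net area = 4.90 mm².

4.90 mm²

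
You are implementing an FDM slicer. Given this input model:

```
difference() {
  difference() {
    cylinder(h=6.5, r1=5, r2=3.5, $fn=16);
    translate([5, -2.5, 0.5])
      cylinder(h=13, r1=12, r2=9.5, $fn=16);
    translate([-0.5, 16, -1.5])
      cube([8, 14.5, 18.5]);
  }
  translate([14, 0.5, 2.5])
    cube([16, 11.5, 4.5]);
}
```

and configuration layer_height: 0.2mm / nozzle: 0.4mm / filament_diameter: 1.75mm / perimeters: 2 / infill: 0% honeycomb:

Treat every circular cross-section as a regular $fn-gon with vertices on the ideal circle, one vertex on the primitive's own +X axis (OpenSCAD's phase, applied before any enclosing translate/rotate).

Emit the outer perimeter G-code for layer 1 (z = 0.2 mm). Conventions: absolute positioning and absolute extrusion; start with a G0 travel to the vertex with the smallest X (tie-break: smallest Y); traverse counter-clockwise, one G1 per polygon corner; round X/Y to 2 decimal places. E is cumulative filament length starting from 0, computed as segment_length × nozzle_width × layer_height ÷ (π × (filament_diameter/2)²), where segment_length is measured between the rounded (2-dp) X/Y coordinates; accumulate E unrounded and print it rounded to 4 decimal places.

At z = 0.2 mm: the cone: at t=0.031 of its height the radius interpolates to r₁+(r₂−r₁)t = 4.954, giving a regular 16-gon of that circumradius; the cone at (5, -2.5) does not reach this height (z outside [0.5, 13.5]); the cube at (-0.5, 16) is present — its section is the full 8×14.5 rectangle; Taking the first minus the rest: starting from the cone, the 8×14.5 cube at (-0.5, 16) misses the remaining region (no effect) — 1 connected region; the cube at (14, 0.5) is absent (z outside [2.5, 7]); After the difference (first − rest): none of the subtracted shapes is present at this height, so the result so far is unchanged — 1 connected region. The outline is a single polygon with 16 vertices. Extrusion per mm of travel: 0.4 × 0.2 / (π × 0.875²) = 0.033260. Accumulating E over each segment gives final E = 1.0287.

G0 X-4.95 Y0.00 Z0.20
G1 X-4.58 Y-1.90 E0.0644
G1 X-3.50 Y-3.50 E0.1286
G1 X-1.90 Y-4.58 E0.1928
G1 X0.00 Y-4.95 E0.2572
G1 X1.90 Y-4.58 E0.3216
G1 X3.50 Y-3.50 E0.3858
G1 X4.58 Y-1.90 E0.4500
G1 X4.95 Y0.00 E0.5143
G1 X4.58 Y1.90 E0.5787
G1 X3.50 Y3.50 E0.6429
G1 X1.90 Y4.58 E0.7071
G1 X0.00 Y4.95 E0.7715
G1 X-1.90 Y4.58 E0.8359
G1 X-3.50 Y3.50 E0.9001
G1 X-4.58 Y1.90 E0.9643
G1 X-4.95 Y0.00 E1.0287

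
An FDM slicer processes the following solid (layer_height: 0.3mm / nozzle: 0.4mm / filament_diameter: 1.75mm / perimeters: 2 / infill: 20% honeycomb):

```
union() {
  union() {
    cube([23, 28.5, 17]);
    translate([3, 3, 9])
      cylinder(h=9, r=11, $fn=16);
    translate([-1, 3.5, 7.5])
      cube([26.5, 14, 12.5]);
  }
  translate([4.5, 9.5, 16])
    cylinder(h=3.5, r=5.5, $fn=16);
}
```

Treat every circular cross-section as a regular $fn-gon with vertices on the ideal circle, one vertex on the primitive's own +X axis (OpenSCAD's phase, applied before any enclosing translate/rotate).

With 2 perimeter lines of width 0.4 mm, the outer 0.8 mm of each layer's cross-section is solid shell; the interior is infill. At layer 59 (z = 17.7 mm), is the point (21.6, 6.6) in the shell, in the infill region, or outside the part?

At z = 17.7 mm: the cube is not intersected at this z (z outside [0, 17]); the r=11 cylinder at (3, 3) gives a regular 16-gon of circumradius 11 (constant along its height); the cube at (-1, 3.5) is present — its section is the full 26.5×14 rectangle; Combining (union): the regions partially overlap (shared area 127.54 mm²), so overlapping operands fuse into one piece — 1 connected region; the r=5.5 cylinder at (4.5, 9.5) gives a regular 16-gon of circumradius 5.5 (constant along its height); Merging all regions: the r=5.5 cylinder at (4.5, 9.5) lies entirely inside that combined region, so the union is just that combined region — 1 connected region. Overall, the cross-section is a single solid region. The nearest boundary edge runs (25.50, 3.50)→(13.90, 3.50); distance from the point to it = 3.10 mm. The point is inside the cross-section and 3.10 mm from the nearest boundary — more than the 0.8 mm shell width (2 × 0.4), so it's in the infill interior.

infill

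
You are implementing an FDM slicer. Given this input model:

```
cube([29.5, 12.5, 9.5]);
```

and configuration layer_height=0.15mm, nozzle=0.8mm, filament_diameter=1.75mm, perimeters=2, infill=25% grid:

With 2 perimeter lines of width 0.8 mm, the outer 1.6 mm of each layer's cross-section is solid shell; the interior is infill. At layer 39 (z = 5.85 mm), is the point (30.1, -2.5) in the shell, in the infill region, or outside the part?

outside

At z = 5.85 mm: the 29.5×12.5 cube contributes its full rectangle. Overall, the cross-section is a single solid region. The nearest boundary edge runs (0.00, 0.00)→(29.50, 0.00); distance from the point to it = 2.57 mm. The point is not inside any of the regions above, so it lies outside the cross-section (2.57 mm from the nearest boundary).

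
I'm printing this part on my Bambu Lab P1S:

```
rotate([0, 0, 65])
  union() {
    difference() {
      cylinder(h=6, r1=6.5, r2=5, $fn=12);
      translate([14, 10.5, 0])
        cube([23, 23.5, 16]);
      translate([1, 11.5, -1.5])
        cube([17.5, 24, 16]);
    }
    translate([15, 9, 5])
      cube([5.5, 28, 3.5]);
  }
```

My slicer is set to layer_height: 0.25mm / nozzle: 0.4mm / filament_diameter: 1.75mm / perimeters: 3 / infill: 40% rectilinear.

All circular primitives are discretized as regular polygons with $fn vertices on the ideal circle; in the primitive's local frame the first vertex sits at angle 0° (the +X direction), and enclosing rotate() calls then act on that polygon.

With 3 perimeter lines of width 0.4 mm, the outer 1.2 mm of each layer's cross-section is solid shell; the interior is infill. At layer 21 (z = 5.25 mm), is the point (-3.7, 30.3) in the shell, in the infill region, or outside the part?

outside

At z = 5.25 mm: the cone (r1=6.5→r2=5) has section circumradius 5.188 here — a regular 12-gon; the 23×23.5 cube at (14, 10.5) contributes its full rectangle; the cube at (1, 11.5) is present — its section is the full 17.5×24 rectangle; Subtracting the remaining from the first: starting from the cone, the 23×23.5 cube at (14, 10.5) misses the remaining region (no effect); the 17.5×24 cube at (1, 11.5) misses the remaining region (no effect) — 1 connected region; the cube at (15, 9) is present — its section is the full 5.5×28 rectangle; Taking the union: the 2 present regions are separate (no shared area or edge), so areas and boundary lengths simply add and each stays a separate island — 2 connected regions; (whole slice rotated 65° about Z — lengths, areas and connectivity unchanged). Overall, the cross-section has 2 separate islands. Undo the 65° rotation: the query point maps to (25.897, 16.159) in the un-rotated model frame. The nearest boundary edge runs (20.50, 37.00)→(20.50, 9.00); distance from the point to it = 5.40 mm. The point is not inside any of the regions above, so it lies outside the cross-section (5.40 mm from the nearest boundary).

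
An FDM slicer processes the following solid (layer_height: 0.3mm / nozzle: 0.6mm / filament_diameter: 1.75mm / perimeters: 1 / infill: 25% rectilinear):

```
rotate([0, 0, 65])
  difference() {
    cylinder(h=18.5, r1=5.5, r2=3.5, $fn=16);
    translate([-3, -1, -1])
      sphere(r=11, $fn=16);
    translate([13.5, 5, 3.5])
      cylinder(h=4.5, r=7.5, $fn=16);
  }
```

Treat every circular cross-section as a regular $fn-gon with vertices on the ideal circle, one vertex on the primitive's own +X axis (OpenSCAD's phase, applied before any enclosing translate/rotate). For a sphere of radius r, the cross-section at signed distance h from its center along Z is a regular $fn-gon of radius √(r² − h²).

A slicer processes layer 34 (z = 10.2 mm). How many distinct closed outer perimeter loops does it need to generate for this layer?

1

At z = 10.2 mm: the cone: at t=0.551 of its height the radius interpolates to r₁+(r₂−r₁)t = 4.397, giving a regular 16-gon of that circumradius; the sphere at (-3, -1) is not intersected at this z (|z−center|=11.200 > r=11); the cylinder at (13.5, 5) is not intersected at this z (z outside [3.5, 8]); After the difference (first − rest): none of the subtracted shapes is present at this height, so the cone is unchanged — 1 connected region; (whole slice rotated 65° about Z — lengths, areas and connectivity unchanged). The result has 1 disconnected region.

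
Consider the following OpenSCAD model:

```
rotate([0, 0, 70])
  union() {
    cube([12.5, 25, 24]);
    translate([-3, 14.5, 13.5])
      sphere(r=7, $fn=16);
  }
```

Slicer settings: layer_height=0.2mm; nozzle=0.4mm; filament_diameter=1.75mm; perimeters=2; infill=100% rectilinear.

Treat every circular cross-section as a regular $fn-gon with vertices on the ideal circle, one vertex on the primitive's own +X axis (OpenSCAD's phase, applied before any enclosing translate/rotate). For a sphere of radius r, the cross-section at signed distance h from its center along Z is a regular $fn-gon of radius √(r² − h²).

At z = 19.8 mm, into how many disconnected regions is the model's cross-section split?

1

At z = 19.8 mm: the cube is present — its section is the full 12.5×25 rectangle; the sphere at (-3, 14.5): section is a regular 16-gon, circumradius = √(r²−h²) = √(7²−6.3²) = 3.051; Merging all regions: the regions partially overlap (shared area 0.01 mm²), so overlapping operands fuse into one piece — 1 connected region; (whole slice rotated 70° about Z — lengths, areas and connectivity unchanged). The result has 1 disconnected region.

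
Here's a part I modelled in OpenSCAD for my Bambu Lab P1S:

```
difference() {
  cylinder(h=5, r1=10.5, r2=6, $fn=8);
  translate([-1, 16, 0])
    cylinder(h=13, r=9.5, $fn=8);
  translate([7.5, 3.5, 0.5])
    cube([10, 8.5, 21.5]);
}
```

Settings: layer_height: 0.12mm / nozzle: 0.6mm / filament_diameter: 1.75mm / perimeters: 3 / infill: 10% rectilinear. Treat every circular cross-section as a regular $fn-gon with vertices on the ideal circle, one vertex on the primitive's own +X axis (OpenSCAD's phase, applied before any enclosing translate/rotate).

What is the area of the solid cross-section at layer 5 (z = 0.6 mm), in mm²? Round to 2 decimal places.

265.11 mm²

At z = 0.6 mm: the cone contributes a regular 8-gon of circumradius 9.960 (interpolated between r1=10.5 and r2=6 at t=0.120) (area = (8/2)·9.960²·sin(360°/8) = 280.58 mm²); the cylinder at (-1, 16): section is a regular 8-gon, circumradius r=9.5 (area = (8/2)·9.500²·sin(360°/8) = 255.27 mm²); the cube at (7.5, 3.5) (footprint 10×8.5) is included at this height (area 85.00 mm²); Taking the first minus the rest: starting from the cone (280.58 mm²), the r=9.5 cylinder at (-1, 16) partially overlaps it — only the 14.24 mm² overlap (of its 255.27 mm²) is removed, clipping the outline; the 10×8.5 cube at (7.5, 3.5) partially overlaps it — only the 1.23 mm² overlap (of its 85.00 mm²) is removed, clipping the outline — area = 265.11 mm². Overall, the cross-section is a single solid region. Net area = 265.11 mm².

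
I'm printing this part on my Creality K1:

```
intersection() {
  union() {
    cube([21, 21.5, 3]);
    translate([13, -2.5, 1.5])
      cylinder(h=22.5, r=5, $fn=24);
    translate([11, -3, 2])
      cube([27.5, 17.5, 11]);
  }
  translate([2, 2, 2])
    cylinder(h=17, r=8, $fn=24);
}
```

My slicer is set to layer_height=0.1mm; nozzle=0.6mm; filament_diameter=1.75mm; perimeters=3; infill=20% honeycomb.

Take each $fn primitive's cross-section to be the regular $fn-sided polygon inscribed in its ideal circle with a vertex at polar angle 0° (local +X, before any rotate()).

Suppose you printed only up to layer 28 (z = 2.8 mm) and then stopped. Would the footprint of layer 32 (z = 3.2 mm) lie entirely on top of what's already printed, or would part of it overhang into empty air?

entirely on top

Compare the two slices. At z = 2.8: the cube is present — its section is the full 21×21.5 rectangle (area 451.50 mm²); the cylinder at (13, -2.5): section is a regular 24-gon, circumradius r=5 (area = (24/2)·5.000²·sin(360°/24) = 77.65 mm²); the cube at (11, -3) is present — its section is the full 27.5×17.5 rectangle (area 481.25 mm²); Taking the union: the regions partially overlap — summed areas 1010.40 mm² minus the doubly-counted overlap 180.42 mm² gives 829.97 mm² — area = 829.97 mm²; the r=8 cylinder at (2, 2) contributes a regular 24-gon of circumradius 8 (area = (24/2)·8.000²·sin(360°/24) = 198.77 mm²); After intersecting: the r=8 cylinder at (2, 2) partially overlaps that combined region; clipping to the common part keeps 87.77 mm² — area = 87.77 mm². At z = 3.2: the cube is not intersected at this z (z outside [0, 3]); the r=5 cylinder at (13, -2.5) gives a regular 24-gon of circumradius 5 (constant along its height) (area = (24/2)·5.000²·sin(360°/24) = 77.65 mm²); the cube at (11, -3) (footprint 27.5×17.5) is included at this height (area 481.25 mm²); Merging all regions: the regions partially overlap — summed areas 558.90 mm² minus the doubly-counted overlap 32.56 mm² gives 526.33 mm² — area = 526.33 mm²; the r=8 cylinder at (2, 2) contributes a regular 24-gon of circumradius 8 (area = (24/2)·8.000²·sin(360°/24) = 198.77 mm²); Taking the intersection: the r=8 cylinder at (2, 2) partially overlaps the result so far; clipping to the common part keeps 3.44 mm² — area = 3.44 mm². Checking containment: the cross-section at z = 3.2 is a subset of the cross-section at z = 2.8.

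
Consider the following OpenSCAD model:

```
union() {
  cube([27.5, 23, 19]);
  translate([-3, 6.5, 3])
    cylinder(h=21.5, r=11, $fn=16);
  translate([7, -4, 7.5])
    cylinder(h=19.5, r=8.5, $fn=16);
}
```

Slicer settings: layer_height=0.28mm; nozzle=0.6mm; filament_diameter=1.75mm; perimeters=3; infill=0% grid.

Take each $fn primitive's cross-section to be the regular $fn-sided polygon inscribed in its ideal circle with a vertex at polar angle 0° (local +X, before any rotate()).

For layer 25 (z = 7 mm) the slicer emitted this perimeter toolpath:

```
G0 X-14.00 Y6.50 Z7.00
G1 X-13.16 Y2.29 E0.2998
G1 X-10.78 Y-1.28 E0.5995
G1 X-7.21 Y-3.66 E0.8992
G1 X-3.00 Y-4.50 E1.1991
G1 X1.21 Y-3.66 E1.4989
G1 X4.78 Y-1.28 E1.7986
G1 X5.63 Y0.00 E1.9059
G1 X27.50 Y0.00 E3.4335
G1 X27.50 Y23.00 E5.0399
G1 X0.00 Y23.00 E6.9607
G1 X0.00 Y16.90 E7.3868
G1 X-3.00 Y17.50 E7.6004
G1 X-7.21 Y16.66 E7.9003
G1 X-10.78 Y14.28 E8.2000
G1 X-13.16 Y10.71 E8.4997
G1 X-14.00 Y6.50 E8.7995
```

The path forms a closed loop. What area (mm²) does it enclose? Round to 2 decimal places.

895.84 mm²

Apply the shoelace formula to the sequence of (X, Y) vertices; enclosed area = 895.84 mm².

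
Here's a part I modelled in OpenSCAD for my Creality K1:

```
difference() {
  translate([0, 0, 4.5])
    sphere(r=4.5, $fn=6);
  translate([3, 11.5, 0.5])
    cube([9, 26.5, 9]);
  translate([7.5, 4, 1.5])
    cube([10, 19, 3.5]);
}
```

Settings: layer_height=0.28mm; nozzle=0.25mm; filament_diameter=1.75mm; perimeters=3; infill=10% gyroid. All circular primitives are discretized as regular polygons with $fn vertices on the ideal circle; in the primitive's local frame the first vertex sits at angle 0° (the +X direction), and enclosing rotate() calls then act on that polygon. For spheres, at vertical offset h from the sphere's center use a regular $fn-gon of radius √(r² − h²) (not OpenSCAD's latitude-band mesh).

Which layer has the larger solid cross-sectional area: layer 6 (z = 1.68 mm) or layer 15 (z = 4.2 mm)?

Layer 6 (z = 1.68): the sphere: section is a regular 6-gon, circumradius = √(r²−h²) = √(4.5²−2.82²) = 3.507 (area = (6/2)·3.507²·sin(360°/6) = 31.95 mm²); the cube at (3, 11.5) is present — its section is the full 9×26.5 rectangle (area 238.50 mm²); the cube at (7.5, 4) is present — its section is the full 10×19 rectangle (area 190.00 mm²); Subtracting the remaining from the first: starting from the r=4.5 sphere (31.95 mm²), the 9×26.5 cube at (3, 11.5) misses the remaining region (no effect); the 10×19 cube at (7.5, 4) misses the remaining region (no effect) — area = 31.95 mm². So its area = 31.95 mm². Layer 15 (z = 4.2): the sphere: section is a regular 6-gon, circumradius = √(r²−h²) = √(4.5²−0.3²) = 4.490 (area = (6/2)·4.490²·sin(360°/6) = 52.38 mm²); the 9×26.5 cube at (3, 11.5) contributes its full rectangle (area 238.50 mm²); the cube at (7.5, 4) (footprint 10×19) is included at this height (area 190.00 mm²); Taking the first minus the rest: starting from the r=4.5 sphere (52.38 mm²), the 9×26.5 cube at (3, 11.5) misses the remaining region (no effect); the 10×19 cube at (7.5, 4) misses the remaining region (no effect) — area = 52.38 mm². So its area = 52.38 mm². Layer 15 is larger (52.38 vs 31.95 mm²).

layer 15 (z = 4.2 mm)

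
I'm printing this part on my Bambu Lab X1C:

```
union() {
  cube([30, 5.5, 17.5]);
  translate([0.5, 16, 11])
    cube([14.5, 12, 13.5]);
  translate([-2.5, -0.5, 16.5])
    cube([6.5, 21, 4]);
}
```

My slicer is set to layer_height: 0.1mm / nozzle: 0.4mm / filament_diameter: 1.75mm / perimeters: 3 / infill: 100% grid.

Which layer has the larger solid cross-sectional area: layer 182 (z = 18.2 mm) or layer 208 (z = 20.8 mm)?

layer 182 (z = 18.2 mm)

Layer 182 (z = 18.2): the cube is absent (z outside [0, 17.5]); the 14.5×12 cube at (0.5, 16) contributes its full rectangle (area 174.00 mm²); the 6.5×21 cube at (-2.5, -0.5) contributes its full rectangle (area 136.50 mm²); Combining (union): the regions partially overlap — summed areas 310.50 mm² minus the doubly-counted overlap 15.75 mm² gives 294.75 mm² — area = 294.75 mm². So its area = 294.75 mm². Layer 208 (z = 20.8): the cube does not reach this height (z outside [0, 17.5]); the 14.5×12 cube at (0.5, 16) contributes its full rectangle (area 174.00 mm²); the cube at (-2.5, -0.5) is absent (z outside [16.5, 20.5]); Taking the union: only the 14.5×12 cube at (0.5, 16) is present, so the union is just that shape — area = 174.00 mm². So its area = 174.00 mm². Layer 182 is larger (294.75 vs 174.00 mm²).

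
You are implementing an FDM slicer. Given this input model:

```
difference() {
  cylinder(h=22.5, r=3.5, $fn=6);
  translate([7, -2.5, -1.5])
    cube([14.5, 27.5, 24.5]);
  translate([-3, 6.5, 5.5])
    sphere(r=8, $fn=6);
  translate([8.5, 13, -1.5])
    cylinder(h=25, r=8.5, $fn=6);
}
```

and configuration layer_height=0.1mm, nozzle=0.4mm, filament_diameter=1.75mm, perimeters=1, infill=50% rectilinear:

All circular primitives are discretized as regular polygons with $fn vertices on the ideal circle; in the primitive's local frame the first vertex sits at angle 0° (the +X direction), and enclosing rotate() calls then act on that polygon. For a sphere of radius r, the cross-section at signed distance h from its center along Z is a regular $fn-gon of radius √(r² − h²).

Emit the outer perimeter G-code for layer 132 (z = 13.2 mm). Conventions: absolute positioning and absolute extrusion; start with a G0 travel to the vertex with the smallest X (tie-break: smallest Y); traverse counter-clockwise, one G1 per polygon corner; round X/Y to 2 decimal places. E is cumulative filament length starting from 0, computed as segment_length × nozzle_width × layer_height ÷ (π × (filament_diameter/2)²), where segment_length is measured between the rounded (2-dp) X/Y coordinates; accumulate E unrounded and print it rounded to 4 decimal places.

At z = 13.2 mm: the cylinder: section is a regular 6-gon, circumradius r=3.5; the 14.5×27.5 cube at (7, -2.5) contributes its full rectangle; the r=8 sphere at (-3, 6.5) contributes a regular 6-gon of circumradius √(8²−7.7²) = 2.170; the cylinder at (8.5, 13): section is a regular 6-gon, circumradius r=8.5; After the difference (first − rest): starting from the r=3.5 cylinder, the 14.5×27.5 cube at (7, -2.5) misses the remaining region (no effect); the r=8 sphere at (-3, 6.5) misses the remaining region (no effect); the r=8.5 cylinder at (8.5, 13) misses the remaining region (no effect) — 1 connected region. The outline is a single polygon with 6 vertices. Extrusion per mm of travel: 0.4 × 0.1 / (π × 0.875²) = 0.016630. Accumulating E over each segment gives final E = 0.3492.

G0 X-3.50 Y0.00 Z13.20
G1 X-1.75 Y-3.03 E0.0582
G1 X1.75 Y-3.03 E0.1164
G1 X3.50 Y0.00 E0.1746
G1 X1.75 Y3.03 E0.2328
G1 X-1.75 Y3.03 E0.2910
G1 X-3.50 Y0.00 E0.3492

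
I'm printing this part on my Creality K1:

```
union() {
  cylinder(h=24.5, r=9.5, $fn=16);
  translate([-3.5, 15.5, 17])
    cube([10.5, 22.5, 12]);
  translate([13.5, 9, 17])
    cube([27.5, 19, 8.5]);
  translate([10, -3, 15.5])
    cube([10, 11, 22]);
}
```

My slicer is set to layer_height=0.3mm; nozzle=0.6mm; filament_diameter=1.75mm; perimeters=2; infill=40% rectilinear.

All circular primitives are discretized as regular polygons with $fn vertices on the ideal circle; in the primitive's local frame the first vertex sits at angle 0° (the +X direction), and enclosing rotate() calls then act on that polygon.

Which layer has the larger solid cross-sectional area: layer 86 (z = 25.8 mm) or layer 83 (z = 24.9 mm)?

layer 83 (z = 24.9 mm)

Layer 86 (z = 25.8): the cylinder does not reach this height (z outside [0, 24.5]); the cube at (-3.5, 15.5) (footprint 10.5×22.5) is included at this height (area 236.25 mm²); the cube at (13.5, 9) does not reach this height (z outside [17, 25.5]); the cube at (10, -3) is present — its section is the full 10×11 rectangle (area 110.00 mm²); Combining (union): the 2 present regions are separate (no shared area or edge), so areas and boundary lengths simply add and each stays a separate island — area = 346.25 mm². So its area = 346.25 mm². Layer 83 (z = 24.9): the cylinder does not reach this height (z outside [0, 24.5]); the 10.5×22.5 cube at (-3.5, 15.5) contributes its full rectangle (area 236.25 mm²); the cube at (13.5, 9) (footprint 27.5×19) is included at this height (area 522.50 mm²); the cube at (10, -3) is present — its section is the full 10×11 rectangle (area 110.00 mm²); Taking the union: the 3 present regions are separate (no shared area or edge), so areas and boundary lengths simply add and each stays a separate island — area = 868.75 mm². So its area = 868.75 mm². Layer 83 is larger (868.75 vs 346.25 mm²).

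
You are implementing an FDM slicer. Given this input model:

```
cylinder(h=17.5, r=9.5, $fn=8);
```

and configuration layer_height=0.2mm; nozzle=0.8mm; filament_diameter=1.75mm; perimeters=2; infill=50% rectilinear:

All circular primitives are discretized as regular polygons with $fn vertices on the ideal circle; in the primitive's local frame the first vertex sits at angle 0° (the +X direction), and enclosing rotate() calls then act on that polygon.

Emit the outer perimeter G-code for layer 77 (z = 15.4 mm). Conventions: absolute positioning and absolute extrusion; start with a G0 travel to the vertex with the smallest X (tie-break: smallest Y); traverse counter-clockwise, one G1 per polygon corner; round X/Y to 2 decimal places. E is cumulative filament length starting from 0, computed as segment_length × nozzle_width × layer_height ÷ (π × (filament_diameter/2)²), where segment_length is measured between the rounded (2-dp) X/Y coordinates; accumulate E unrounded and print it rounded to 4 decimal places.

At z = 15.4 mm: the r=9.5 cylinder gives a regular 8-gon of circumradius 9.5 (constant along its height). The outline is a single polygon with 8 vertices. Extrusion per mm of travel: 0.8 × 0.2 / (π × 0.875²) = 0.066520. Accumulating E over each segment gives final E = 3.8701.

G0 X-9.50 Y0.00 Z15.40
G1 X-6.72 Y-6.72 E0.4838
G1 X0.00 Y-9.50 E0.9675
G1 X6.72 Y-6.72 E1.4513
G1 X9.50 Y0.00 E1.9350
G1 X6.72 Y6.72 E2.4188
G1 X0.00 Y9.50 E2.9025
G1 X-6.72 Y6.72 E3.3863
G1 X-9.50 Y0.00 E3.8701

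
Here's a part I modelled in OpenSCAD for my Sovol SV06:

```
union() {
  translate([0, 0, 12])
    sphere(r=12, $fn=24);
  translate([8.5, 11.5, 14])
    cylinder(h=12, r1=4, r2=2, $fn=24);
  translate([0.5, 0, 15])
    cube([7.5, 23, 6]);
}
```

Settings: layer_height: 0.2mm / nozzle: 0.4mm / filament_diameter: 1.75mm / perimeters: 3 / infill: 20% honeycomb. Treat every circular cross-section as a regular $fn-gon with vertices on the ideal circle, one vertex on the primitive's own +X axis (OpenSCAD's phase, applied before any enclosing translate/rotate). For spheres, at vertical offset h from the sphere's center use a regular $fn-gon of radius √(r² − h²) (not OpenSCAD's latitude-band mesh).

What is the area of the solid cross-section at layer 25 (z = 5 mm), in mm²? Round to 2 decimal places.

295.05 mm²

At z = 5 mm: the r=12 sphere contributes a regular 24-gon of circumradius √(12²−7²) = 9.747 (area = (24/2)·9.747²·sin(360°/24) = 295.05 mm²); the cone at (8.5, 11.5) does not reach this height (z outside [14, 26]); the cube at (0.5, 0) is not intersected at this z (z outside [15, 21]); Combining (union): only the r=12 sphere is present, so the union is just that shape — area = 295.05 mm². Overall, the cross-section is a single solid region. Net area = 295.05 mm².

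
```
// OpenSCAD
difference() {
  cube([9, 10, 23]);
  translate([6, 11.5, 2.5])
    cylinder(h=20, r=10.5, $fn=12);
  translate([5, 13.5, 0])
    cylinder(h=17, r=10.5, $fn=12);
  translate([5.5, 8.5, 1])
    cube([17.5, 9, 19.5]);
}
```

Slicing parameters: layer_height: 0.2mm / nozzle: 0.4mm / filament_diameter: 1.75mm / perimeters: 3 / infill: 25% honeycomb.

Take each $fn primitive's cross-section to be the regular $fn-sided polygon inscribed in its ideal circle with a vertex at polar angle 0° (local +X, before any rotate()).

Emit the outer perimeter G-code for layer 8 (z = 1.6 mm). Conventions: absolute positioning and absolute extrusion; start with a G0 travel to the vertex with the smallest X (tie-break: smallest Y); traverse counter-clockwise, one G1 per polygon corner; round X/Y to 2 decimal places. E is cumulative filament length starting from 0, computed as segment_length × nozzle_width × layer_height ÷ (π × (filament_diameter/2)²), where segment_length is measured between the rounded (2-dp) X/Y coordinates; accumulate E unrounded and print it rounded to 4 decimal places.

At z = 1.6 mm: the 9×10 cube contributes its full rectangle; the cylinder at (6, 11.5) is absent (z outside [2.5, 22.5]); the r=10.5 cylinder at (5, 13.5) gives a regular 12-gon of circumradius 10.5 (constant along its height); the cube at (5.5, 8.5) is present — its section is the full 17.5×9 rectangle; Subtracting the remaining from the first: starting from the 9×10 cube, the r=10.5 cylinder at (5, 13.5) partially overlaps it — only the 57.51 mm² overlap (of its 330.75 mm²) is removed, clipping the outline; the 17.5×9 cube at (5.5, 8.5) misses the remaining region (no effect) — 1 connected region. The outline is a single polygon with 5 vertices. Extrusion per mm of travel: 0.4 × 0.2 / (π × 0.875²) = 0.033260. Accumulating E over each segment gives final E = 0.8889.

G0 X0.00 Y0.00 Z1.60
G1 X9.00 Y0.00 E0.2993
G1 X9.00 Y4.07 E0.4347
G1 X5.00 Y3.00 E0.5724
G1 X0.00 Y4.34 E0.7446
G1 X0.00 Y0.00 E0.8889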